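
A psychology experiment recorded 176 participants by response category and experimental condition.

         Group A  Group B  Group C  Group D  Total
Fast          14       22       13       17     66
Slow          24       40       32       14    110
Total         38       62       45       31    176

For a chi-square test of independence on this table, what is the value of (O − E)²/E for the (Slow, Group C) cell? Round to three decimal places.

Row total (Slow) = 110; column total (Group C) = 45; N = 176.
Expected count E = 110 × 45 / 176 = 28.1250.
Contribution = (O − E)²/E = (32 − 28.1250)² / 28.1250 = 0.534.

0.534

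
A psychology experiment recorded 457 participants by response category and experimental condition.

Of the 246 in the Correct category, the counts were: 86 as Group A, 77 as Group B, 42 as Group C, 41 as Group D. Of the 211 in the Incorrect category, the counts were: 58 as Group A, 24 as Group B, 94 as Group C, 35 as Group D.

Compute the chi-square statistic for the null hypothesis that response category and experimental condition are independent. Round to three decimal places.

Row totals: 246, 211. Column totals: 144, 101, 136, 76. Grand total N = 457.
Expected counts (row total × column total / N):
  Correct, Group A: 246×144/457 = 77.5142
  Correct, Group B: 246×101/457 = 54.3676
  Correct, Group C: 246×136/457 = 73.2079
  Correct, Group D: 246×76/457 = 40.9103
  Incorrect, Group A: 211×144/457 = 66.4858
  Incorrect, Group B: 211×101/457 = 46.6324
  Incorrect, Group C: 211×136/457 = 62.7921
  Incorrect, Group D: 211×76/457 = 35.0897
Contributions (O − E)²/E:
  (86 − 77.5142)²/77.5142 = 0.9290
  (77 − 54.3676)²/54.3676 = 9.4215
  (42 − 73.2079)²/73.2079 = 13.3037
  (41 − 40.9103)²/40.9103 = 0.0002
  (58 − 66.4858)²/66.4858 = 1.0831
  (24 − 46.6324)²/46.6324 = 10.9843
  (94 − 62.7921)²/62.7921 = 15.5104
  (35 − 35.0897)²/35.0897 = 0.0002
χ² = 0.9290 + 9.4215 + 13.3037 + 0.0002 + 1.0831 + 10.9843 + 15.5104 + 0.0002 = 51.232

51.232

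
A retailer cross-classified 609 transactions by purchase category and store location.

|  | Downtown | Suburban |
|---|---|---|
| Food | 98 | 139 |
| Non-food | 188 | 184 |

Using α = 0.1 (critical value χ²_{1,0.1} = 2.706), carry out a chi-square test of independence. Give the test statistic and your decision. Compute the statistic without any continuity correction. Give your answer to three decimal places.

4.906; reject H₀

Row totals: 237, 372. Column totals: 286, 323. Grand total N = 609.
Expected counts (row total × column total / N):
  Food, Downtown: 237×286/609 = 111.3005
  Food, Suburban: 237×323/609 = 125.6995
  Non-food, Downtown: 372×286/609 = 174.6995
  Non-food, Suburban: 372×323/609 = 197.3005
Contributions (O − E)²/E:
  (98 − 111.3005)²/111.3005 = 1.5894
  (139 − 125.6995)²/125.6995 = 1.4074
  (188 − 174.6995)²/174.6995 = 1.0126
  (184 − 197.3005)²/197.3005 = 0.8966
χ² = 1.5894 + 1.4074 + 1.0126 + 0.8966 = 4.906
df = (2−1)(2−1) = 1. Since 4.906 > 2.706, reject the null hypothesis of independence at α = 0.1.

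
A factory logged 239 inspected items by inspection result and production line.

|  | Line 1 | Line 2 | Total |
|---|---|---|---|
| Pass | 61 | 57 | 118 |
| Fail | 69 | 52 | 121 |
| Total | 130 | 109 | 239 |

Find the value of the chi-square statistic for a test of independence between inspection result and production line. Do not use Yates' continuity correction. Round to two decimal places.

0.68

Grand total N = 239.
Expected counts (row total × column total / N):
  Pass, Line 1: 118×130/239 = 64.184
  Pass, Line 2: 118×109/239 = 53.816
  Fail, Line 1: 121×130/239 = 65.816
  Fail, Line 2: 121×109/239 = 55.184
Contributions (O − E)²/E:
  (61 − 64.184)²/64.184 = 0.1579
  (57 − 53.816)²/53.816 = 0.1884
  (69 − 65.816)²/65.816 = 0.1540
  (52 − 55.184)²/55.184 = 0.1837
χ² = 0.1579 + 0.1884 + 0.1540 + 0.1837 = 0.68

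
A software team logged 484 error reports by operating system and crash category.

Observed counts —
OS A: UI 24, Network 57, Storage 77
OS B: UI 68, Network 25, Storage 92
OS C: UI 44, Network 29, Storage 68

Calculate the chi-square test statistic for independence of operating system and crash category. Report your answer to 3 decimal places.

34.231

Row totals: 158, 185, 141. Column totals: 136, 111, 237. Grand total N = 484.
Expected counts (row total × column total / N):
  OS A, UI: 158×136/484 = 44.3967
  OS A, Network: 158×111/484 = 36.2355
  OS A, Storage: 158×237/484 = 77.3678
  OS B, UI: 185×136/484 = 51.9835
  OS B, Network: 185×111/484 = 42.4277
  OS B, Storage: 185×237/484 = 90.5888
  OS C, UI: 141×136/484 = 39.6198
  OS C, Network: 141×111/484 = 32.3368
  OS C, Storage: 141×237/484 = 69.0434
Contributions (O − E)²/E:
  (24 − 44.3967)²/44.3967 = 9.3706
  (57 − 36.2355)²/36.2355 = 11.8990
  (77 − 77.3678)²/77.3678 = 0.0017
  (68 − 51.9835)²/51.9835 = 4.9348
  (25 − 42.4277)²/42.4277 = 7.1586
  (92 − 90.5888)²/90.5888 = 0.0220
  (44 − 39.6198)²/39.6198 = 0.4843
  (29 − 32.3368)²/32.3368 = 0.3443
  (68 − 69.0434)²/69.0434 = 0.0158
χ² = 9.3706 + 11.8990 + 0.0017 + 4.9348 + 7.1586 + 0.0220 + 0.4843 + 0.3443 + 0.0158 = 34.231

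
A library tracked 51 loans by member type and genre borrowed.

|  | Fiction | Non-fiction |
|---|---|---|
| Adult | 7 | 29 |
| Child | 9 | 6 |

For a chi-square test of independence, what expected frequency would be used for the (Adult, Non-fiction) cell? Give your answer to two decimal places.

24.71

Row total (Adult) = 36; column total (Non-fiction) = 35; grand total N = 51.
Expected count = (row total × column total) / N = 36 × 35 / 51 = 24.71.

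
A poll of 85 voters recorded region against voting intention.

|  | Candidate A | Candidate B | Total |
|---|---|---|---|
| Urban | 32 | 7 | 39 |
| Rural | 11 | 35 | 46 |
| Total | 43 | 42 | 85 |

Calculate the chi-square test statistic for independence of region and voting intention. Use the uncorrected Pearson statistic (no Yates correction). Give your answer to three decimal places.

Grand total N = 85.
Expected counts (row total × column total / N):
  Urban, Candidate A: 39×43/85 = 19.7294
  Urban, Candidate B: 39×42/85 = 19.2706
  Rural, Candidate A: 46×43/85 = 23.2706
  Rural, Candidate B: 46×42/85 = 22.7294
Contributions (O − E)²/E:
  (32 − 19.7294)²/19.7294 = 7.6316
  (7 − 19.2706)²/19.2706 = 7.8133
  (11 − 23.2706)²/23.2706 = 6.4703
  (35 − 22.7294)²/22.7294 = 6.6244
χ² = 7.6316 + 7.8133 + 6.4703 + 6.6244 = 28.540

28.540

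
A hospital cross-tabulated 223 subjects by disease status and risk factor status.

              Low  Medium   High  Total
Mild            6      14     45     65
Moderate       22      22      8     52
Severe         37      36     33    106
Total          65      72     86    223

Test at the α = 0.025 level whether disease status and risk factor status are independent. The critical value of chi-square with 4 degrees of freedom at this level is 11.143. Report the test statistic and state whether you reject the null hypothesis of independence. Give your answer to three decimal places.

Grand total N = 223.
Expected counts (row total × column total / N):
  Mild, Low: 65×65/223 = 18.9462
  Mild, Medium: 65×72/223 = 20.9865
  Mild, High: 65×86/223 = 25.0673
  Moderate, Low: 52×65/223 = 15.1570
  Moderate, Medium: 52×72/223 = 16.7892
  Moderate, High: 52×86/223 = 20.0538
  Severe, Low: 106×65/223 = 30.8969
  Severe, Medium: 106×72/223 = 34.2242
  Severe, High: 106×86/223 = 40.8789
Contributions (O − E)²/E:
  (6 − 18.9462)²/18.9462 = 8.8463
  (14 − 20.9865)²/20.9865 = 2.3258
  (45 − 25.0673)²/25.0673 = 15.8498
  (22 − 15.1570)²/15.1570 = 3.0894
  (22 − 16.7892)²/16.7892 = 1.6173
  (8 − 20.0538)²/20.0538 = 7.2452
  (37 − 30.8969)²/30.8969 = 1.2056
  (36 − 34.2242)²/34.2242 = 0.0921
  (33 − 40.8789)²/40.8789 = 1.5186
χ² = 8.8463 + 2.3258 + 15.8498 + 3.0894 + 1.6173 + 7.2452 + 1.2056 + 0.0921 + 1.5186 = 41.790
df = (3−1)(3−1) = 4. Since 41.790 > 11.143, reject the null hypothesis of independence at α = 0.025.

41.790; reject H₀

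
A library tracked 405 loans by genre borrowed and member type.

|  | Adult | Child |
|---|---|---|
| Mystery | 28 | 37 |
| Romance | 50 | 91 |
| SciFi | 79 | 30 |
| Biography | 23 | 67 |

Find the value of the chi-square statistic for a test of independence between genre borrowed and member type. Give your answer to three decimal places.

52.353

Row totals: 65, 141, 109, 90. Column totals: 180, 225. Grand total N = 405.
Expected counts (row total × column total / N):
  Mystery, Adult: 65×180/405 = 28.8889
  Mystery, Child: 65×225/405 = 36.1111
  Romance, Adult: 141×180/405 = 62.6667
  Romance, Child: 141×225/405 = 78.3333
  SciFi, Adult: 109×180/405 = 48.4444
  SciFi, Child: 109×225/405 = 60.5556
  Biography, Adult: 90×180/405 = 40.0000
  Biography, Child: 90×225/405 = 50.0000
Contributions (O − E)²/E:
  (28 − 28.8889)²/28.8889 = 0.0274
  (37 − 36.1111)²/36.1111 = 0.0219
  (50 − 62.6667)²/62.6667 = 2.5603
  (91 − 78.3333)²/78.3333 = 2.0482
  (79 − 48.4444)²/48.4444 = 19.2725
  (30 − 60.5556)²/60.5556 = 15.4180
  (23 − 40.0000)²/40.0000 = 7.2250
  (67 − 50.0000)²/50.0000 = 5.7800
χ² = 0.0274 + 0.0219 + 2.5603 + 2.0482 + 19.2725 + 15.4180 + 7.2250 + 5.7800 = 52.353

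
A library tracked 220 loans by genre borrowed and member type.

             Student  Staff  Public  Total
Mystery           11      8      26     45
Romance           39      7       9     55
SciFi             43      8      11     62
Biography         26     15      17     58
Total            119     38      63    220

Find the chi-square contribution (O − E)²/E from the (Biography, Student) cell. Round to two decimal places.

Row total (Biography) = 58; column total (Student) = 119; N = 220.
Expected count E = 58 × 119 / 220 = 31.3727.
Contribution = (O − E)²/E = (26 − 31.3727)² / 31.3727 = 0.92.

0.92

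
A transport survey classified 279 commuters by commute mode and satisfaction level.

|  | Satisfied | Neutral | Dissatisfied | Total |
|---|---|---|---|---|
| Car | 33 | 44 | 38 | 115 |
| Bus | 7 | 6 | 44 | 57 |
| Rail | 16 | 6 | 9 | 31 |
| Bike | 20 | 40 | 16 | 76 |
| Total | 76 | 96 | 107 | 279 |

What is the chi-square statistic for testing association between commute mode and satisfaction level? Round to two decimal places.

60.78

Grand total N = 279.
Expected counts (row total × column total / N):
  Car, Satisfied: 115×76/279 = 31.326
  Car, Neutral: 115×96/279 = 39.570
  Car, Dissatisfied: 115×107/279 = 44.104
  Bus, Satisfied: 57×76/279 = 15.527
  Bus, Neutral: 57×96/279 = 19.613
  Bus, Dissatisfied: 57×107/279 = 21.860
  Rail, Satisfied: 31×76/279 = 8.444
  Rail, Neutral: 31×96/279 = 10.667
  Rail, Dissatisfied: 31×107/279 = 11.889
  Bike, Satisfied: 76×76/279 = 20.703
  Bike, Neutral: 76×96/279 = 26.151
  Bike, Dissatisfied: 76×107/279 = 29.147
Contributions (O − E)²/E:
  (33 − 31.326)²/31.326 = 0.0895
  (44 − 39.570)²/39.570 = 0.4960
  (38 − 44.104)²/44.104 = 0.8448
  (7 − 15.527)²/15.527 = 4.6828
  (6 − 19.613)²/19.613 = 9.4485
  (44 − 21.860)²/21.860 = 22.4236
  (16 − 8.444)²/8.444 = 6.7614
  (6 − 10.667)²/10.667 = 2.0419
  (9 − 11.889)²/11.889 = 0.7020
  (20 − 20.703)²/20.703 = 0.0239
  (40 − 26.151)²/26.151 = 7.3341
  (16 − 29.147)²/29.147 = 5.9301
χ² = 0.0895 + 0.4960 + 0.8448 + 4.6828 + 9.4485 + 22.4236 + 6.7614 + 2.0419 + 0.7020 + 0.0239 + 7.3341 + 5.9301 = 60.78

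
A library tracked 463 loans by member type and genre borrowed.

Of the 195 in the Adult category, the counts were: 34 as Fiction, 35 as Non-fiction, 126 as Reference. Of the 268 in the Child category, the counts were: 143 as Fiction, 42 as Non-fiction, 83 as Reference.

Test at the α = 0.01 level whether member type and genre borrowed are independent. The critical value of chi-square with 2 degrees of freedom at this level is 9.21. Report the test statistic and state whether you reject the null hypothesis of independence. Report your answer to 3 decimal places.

Row totals: 195, 268. Column totals: 177, 77, 209. Grand total N = 463.
Expected counts (row total × column total / N):
  Adult, Fiction: 195×177/463 = 74.5464
  Adult, Non-fiction: 195×77/463 = 32.4298
  Adult, Reference: 195×209/463 = 88.0238
  Child, Fiction: 268×177/463 = 102.4536
  Child, Non-fiction: 268×77/463 = 44.5702
  Child, Reference: 268×209/463 = 120.9762
Contributions (O − E)²/E:
  (34 − 74.5464)²/74.5464 = 22.0535
  (35 − 32.4298)²/32.4298 = 0.2037
  (126 − 88.0238)²/88.0238 = 16.3841
  (143 − 102.4536)²/102.4536 = 16.0464
  (42 − 44.5702)²/44.5702 = 0.1482
  (83 − 120.9762)²/120.9762 = 11.9213
χ² = 22.0535 + 0.2037 + 16.3841 + 16.0464 + 0.1482 + 11.9213 = 66.757
df = (2−1)(3−1) = 2. Since 66.757 > 9.21, reject the null hypothesis of independence at α = 0.01.

66.757; reject H₀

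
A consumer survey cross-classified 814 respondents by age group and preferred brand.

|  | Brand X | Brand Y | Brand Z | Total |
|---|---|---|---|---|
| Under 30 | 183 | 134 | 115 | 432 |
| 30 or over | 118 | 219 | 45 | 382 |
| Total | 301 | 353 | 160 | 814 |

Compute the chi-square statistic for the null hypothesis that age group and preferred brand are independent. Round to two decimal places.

62.29

Grand total N = 814.
Expected counts (row total × column total / N):
  Under 30, Brand X: 432×301/814 = 159.744
  Under 30, Brand Y: 432×353/814 = 187.342
  Under 30, Brand Z: 432×160/814 = 84.914
  30 or over, Brand X: 382×301/814 = 141.256
  30 or over, Brand Y: 382×353/814 = 165.658
  30 or over, Brand Z: 382×160/814 = 75.086
Contributions (O − E)²/E:
  (183 − 159.744)²/159.744 = 3.3857
  (134 − 187.342)²/187.342 = 15.1881
  (115 − 84.914)²/84.914 = 10.6598
  (118 − 141.256)²/141.256 = 3.8288
  (219 − 165.658)²/165.658 = 17.1762
  (45 − 75.086)²/75.086 = 12.0551
χ² = 3.3857 + 15.1881 + 10.6598 + 3.8288 + 17.1762 + 12.0551 = 62.29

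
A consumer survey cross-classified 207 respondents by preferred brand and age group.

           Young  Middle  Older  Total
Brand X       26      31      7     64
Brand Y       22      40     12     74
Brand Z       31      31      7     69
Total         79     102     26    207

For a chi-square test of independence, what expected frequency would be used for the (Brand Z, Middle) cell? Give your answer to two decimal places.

Row total (Brand Z) = 69; column total (Middle) = 102; grand total N = 207.
Expected count = (row total × column total) / N = 69 × 102 / 207 = 34.00.

34.00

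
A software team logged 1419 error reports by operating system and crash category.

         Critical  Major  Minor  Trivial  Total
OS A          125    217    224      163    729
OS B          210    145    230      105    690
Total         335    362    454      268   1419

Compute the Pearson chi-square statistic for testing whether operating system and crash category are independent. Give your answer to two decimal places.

Grand total N = 1419.
Expected counts (row total × column total / N):
  OS A, Critical: 729×335/1419 = 172.104
  OS A, Major: 729×362/1419 = 185.975
  OS A, Minor: 729×454/1419 = 233.239
  OS A, Trivial: 729×268/1419 = 137.683
  OS B, Critical: 690×335/1419 = 162.896
  OS B, Major: 690×362/1419 = 176.025
  OS B, Minor: 690×454/1419 = 220.761
  OS B, Trivial: 690×268/1419 = 130.317
Contributions (O − E)²/E:
  (125 − 172.104)²/172.104 = 12.8921
  (217 − 185.975)²/185.975 = 5.1757
  (224 − 233.239)²/233.239 = 0.3660
  (163 − 137.683)²/137.683 = 4.6553
  (210 − 162.896)²/162.896 = 13.6209
  (145 − 176.025)²/176.025 = 5.4683
  (230 − 220.761)²/220.761 = 0.3867
  (105 − 130.317)²/130.317 = 4.9184
χ² = 12.8921 + 5.1757 + 0.3660 + 4.6553 + 13.6209 + 5.4683 + 0.3867 + 4.9184 = 47.48

47.48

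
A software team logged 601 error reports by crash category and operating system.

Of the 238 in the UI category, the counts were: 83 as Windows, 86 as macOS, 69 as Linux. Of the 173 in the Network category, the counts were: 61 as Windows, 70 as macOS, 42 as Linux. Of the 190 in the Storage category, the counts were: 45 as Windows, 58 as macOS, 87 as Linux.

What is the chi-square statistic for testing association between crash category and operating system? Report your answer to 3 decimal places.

22.460

Row totals: 238, 173, 190. Column totals: 189, 214, 198. Grand total N = 601.
Expected counts (row total × column total / N):
  UI, Windows: 238×189/601 = 74.8453
  UI, macOS: 238×214/601 = 84.7454
  UI, Linux: 238×198/601 = 78.4093
  Network, Windows: 173×189/601 = 54.4043
  Network, macOS: 173×214/601 = 61.6007
  Network, Linux: 173×198/601 = 56.9950
  Storage, Windows: 190×189/601 = 59.7504
  Storage, macOS: 190×214/601 = 67.6539
  Storage, Linux: 190×198/601 = 62.5957
Contributions (O − E)²/E:
  (83 − 74.8453)²/74.8453 = 0.8885
  (86 − 84.7454)²/84.7454 = 0.0186
  (69 − 78.4093)²/78.4093 = 1.1291
  (61 − 54.4043)²/54.4043 = 0.7996
  (70 − 61.6007)²/61.6007 = 1.1453
  (42 − 56.9950)²/56.9950 = 3.9451
  (45 − 59.7504)²/59.7504 = 3.6414
  (58 − 67.6539)²/67.6539 = 1.3776
  (87 − 62.5957)²/62.5957 = 9.5145
χ² = 0.8885 + 0.0186 + 1.1291 + 0.7996 + 1.1453 + 3.9451 + 3.6414 + 1.3776 + 9.5145 = 22.460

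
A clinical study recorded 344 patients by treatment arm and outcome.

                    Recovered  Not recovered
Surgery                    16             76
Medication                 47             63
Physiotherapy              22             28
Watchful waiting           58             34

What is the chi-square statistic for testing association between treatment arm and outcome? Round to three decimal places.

39.791

Row totals: 92, 110, 50, 92. Column totals: 143, 201. Grand total N = 344.
Expected counts (row total × column total / N):
  Surgery, Recovered: 92×143/344 = 38.2442
  Surgery, Not recovered: 92×201/344 = 53.7558
  Medication, Recovered: 110×143/344 = 45.7267
  Medication, Not recovered: 110×201/344 = 64.2733
  Physiotherapy, Recovered: 50×143/344 = 20.7849
  Physiotherapy, Not recovered: 50×201/344 = 29.2151
  Watchful waiting, Recovered: 92×143/344 = 38.2442
  Watchful waiting, Not recovered: 92×201/344 = 53.7558
Contributions (O − E)²/E:
  (16 − 38.2442)²/38.2442 = 12.9380
  (76 − 53.7558)²/53.7558 = 9.2047
  (47 − 45.7267)²/45.7267 = 0.0355
  (63 − 64.2733)²/64.2733 = 0.0252
  (22 − 20.7849)²/20.7849 = 0.0710
  (28 − 29.2151)²/29.2151 = 0.0505
  (58 − 38.2442)²/38.2442 = 10.2053
  (34 − 53.7558)²/53.7558 = 7.2605
χ² = 12.9380 + 9.2047 + 0.0355 + 0.0252 + 0.0710 + 0.0505 + 10.2053 + 7.2605 = 39.791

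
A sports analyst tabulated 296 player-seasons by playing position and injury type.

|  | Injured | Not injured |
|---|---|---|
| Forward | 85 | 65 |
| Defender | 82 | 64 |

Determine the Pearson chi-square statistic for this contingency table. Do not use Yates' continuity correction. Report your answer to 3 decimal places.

Row totals: 150, 146. Column totals: 167, 129. Grand total N = 296.
Expected counts (row total × column total / N):
  Forward, Injured: 150×167/296 = 84.6284
  Forward, Not injured: 150×129/296 = 65.3716
  Defender, Injured: 146×167/296 = 82.3716
  Defender, Not injured: 146×129/296 = 63.6284
Contributions (O − E)²/E:
  (85 − 84.6284)²/84.6284 = 0.0016
  (65 − 65.3716)²/65.3716 = 0.0021
  (82 − 82.3716)²/82.3716 = 0.0017
  (64 − 63.6284)²/63.6284 = 0.0022
χ² = 0.0016 + 0.0021 + 0.0017 + 0.0022 = 0.008

0.008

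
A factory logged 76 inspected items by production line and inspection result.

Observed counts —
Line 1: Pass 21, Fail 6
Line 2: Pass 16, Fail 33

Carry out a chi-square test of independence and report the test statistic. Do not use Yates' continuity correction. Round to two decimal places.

14.19

Row totals: 27, 49. Column totals: 37, 39. Grand total N = 76.
Expected counts (row total × column total / N):
  Line 1, Pass: 27×37/76 = 13.145
  Line 1, Fail: 27×39/76 = 13.855
  Line 2, Pass: 49×37/76 = 23.855
  Line 2, Fail: 49×39/76 = 25.145
Contributions (O − E)²/E:
  (21 − 13.145)²/13.145 = 4.6939
  (6 − 13.855)²/13.855 = 4.4533
  (16 − 23.855)²/23.855 = 2.5865
  (33 − 25.145)²/25.145 = 2.4538
χ² = 4.6939 + 4.4533 + 2.5865 + 2.4538 = 14.19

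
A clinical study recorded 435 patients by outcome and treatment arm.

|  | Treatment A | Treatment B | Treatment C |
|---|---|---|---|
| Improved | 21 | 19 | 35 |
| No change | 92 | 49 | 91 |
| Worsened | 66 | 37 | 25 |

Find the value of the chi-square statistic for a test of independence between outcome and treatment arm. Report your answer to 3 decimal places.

21.722

Row totals: 75, 232, 128. Column totals: 179, 105, 151. Grand total N = 435.
Expected counts (row total × column total / N):
  Improved, Treatment A: 75×179/435 = 30.8621
  Improved, Treatment B: 75×105/435 = 18.1034
  Improved, Treatment C: 75×151/435 = 26.0345
  No change, Treatment A: 232×179/435 = 95.4667
  No change, Treatment B: 232×105/435 = 56.0000
  No change, Treatment C: 232×151/435 = 80.5333
  Worsened, Treatment A: 128×179/435 = 52.6713
  Worsened, Treatment B: 128×105/435 = 30.8966
  Worsened, Treatment C: 128×151/435 = 44.4322
Contributions (O − E)²/E:
  (21 − 30.8621)²/30.8621 = 3.1515
  (19 − 18.1034)²/18.1034 = 0.0444
  (35 − 26.0345)²/26.0345 = 3.0874
  (92 − 95.4667)²/95.4667 = 0.1259
  (49 − 56.0000)²/56.0000 = 0.8750
  (91 − 80.5333)²/80.5333 = 1.3603
  (66 − 52.6713)²/52.6713 = 3.3729
  (37 − 30.8966)²/30.8966 = 1.2057
  (25 − 44.4322)²/44.4322 = 8.4986
χ² = 3.1515 + 0.0444 + 3.0874 + 0.1259 + 0.8750 + 1.3603 + 3.3729 + 1.2057 + 8.4986 = 21.722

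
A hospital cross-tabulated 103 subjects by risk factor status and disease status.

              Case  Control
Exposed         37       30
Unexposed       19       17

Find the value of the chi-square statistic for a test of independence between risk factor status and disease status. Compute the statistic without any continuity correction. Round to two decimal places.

Row totals: 67, 36. Column totals: 56, 47. Grand total N = 103.
Expected counts (row total × column total / N):
  Exposed, Case: 67×56/103 = 36.427
  Exposed, Control: 67×47/103 = 30.573
  Unexposed, Case: 36×56/103 = 19.573
  Unexposed, Control: 36×47/103 = 16.427
Contributions (O − E)²/E:
  (37 − 36.427)²/36.427 = 0.0090
  (30 − 30.573)²/30.573 = 0.0107
  (19 − 19.573)²/19.573 = 0.0168
  (17 − 16.427)²/16.427 = 0.0200
χ² = 0.0090 + 0.0107 + 0.0168 + 0.0200 = 0.06

0.06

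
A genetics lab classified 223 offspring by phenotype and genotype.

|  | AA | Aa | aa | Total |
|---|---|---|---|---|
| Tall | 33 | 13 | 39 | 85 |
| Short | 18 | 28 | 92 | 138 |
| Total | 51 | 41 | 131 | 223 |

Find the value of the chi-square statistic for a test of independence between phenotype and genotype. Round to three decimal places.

19.868

Grand total N = 223.
Expected counts (row total × column total / N):
  Tall, AA: 85×51/223 = 19.43946
  Tall, Aa: 85×41/223 = 15.62780
  Tall, aa: 85×131/223 = 49.93274
  Short, AA: 138×51/223 = 31.56054
  Short, Aa: 138×41/223 = 25.37220
  Short, aa: 138×131/223 = 81.06726
Contributions (O − E)²/E:
  (33 − 19.43946)²/19.43946 = 9.4595
  (13 − 15.62780)²/15.62780 = 0.4419
  (39 − 49.93274)²/49.93274 = 2.3937
  (18 − 31.56054)²/31.56054 = 5.8265
  (28 − 25.37220)²/25.37220 = 0.2722
  (92 − 81.06726)²/81.06726 = 1.4744
χ² = 9.4595 + 0.4419 + 2.3937 + 5.8265 + 0.2722 + 1.4744 = 19.868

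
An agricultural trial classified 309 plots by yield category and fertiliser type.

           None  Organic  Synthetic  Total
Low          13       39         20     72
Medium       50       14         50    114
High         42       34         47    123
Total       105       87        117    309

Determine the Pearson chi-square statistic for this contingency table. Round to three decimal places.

39.187

Grand total N = 309.
Expected counts (row total × column total / N):
  Low, None: 72×105/309 = 24.46602
  Low, Organic: 72×87/309 = 20.27184
  Low, Synthetic: 72×117/309 = 27.26214
  Medium, None: 114×105/309 = 38.73786
  Medium, Organic: 114×87/309 = 32.09709
  Medium, Synthetic: 114×117/309 = 43.16505
  High, None: 123×105/309 = 41.79612
  High, Organic: 123×87/309 = 34.63107
  High, Synthetic: 123×117/309 = 46.57282
Contributions (O − E)²/E:
  (13 − 24.46602)²/24.46602 = 5.3736
  (39 − 20.27184)²/20.27184 = 17.3020
  (20 − 27.26214)²/27.26214 = 1.9345
  (50 − 38.73786)²/38.73786 = 3.2742
  (14 − 32.09709)²/32.09709 = 10.2036
  (50 − 43.16505)²/43.16505 = 1.0823
  (42 − 41.79612)²/41.79612 = 0.0010
  (34 − 34.63107)²/34.63107 = 0.0115
  (47 − 46.57282)²/46.57282 = 0.0039
χ² = 5.3736 + 17.3020 + 1.9345 + 3.2742 + 10.2036 + 1.0823 + 0.0010 + 0.0115 + 0.0039 = 39.187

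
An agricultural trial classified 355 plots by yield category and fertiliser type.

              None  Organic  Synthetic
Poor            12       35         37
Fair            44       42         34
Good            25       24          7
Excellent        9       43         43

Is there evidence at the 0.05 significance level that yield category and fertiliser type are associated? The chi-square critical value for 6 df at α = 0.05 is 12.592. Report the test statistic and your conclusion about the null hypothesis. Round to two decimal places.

Row totals: 84, 120, 56, 95. Column totals: 90, 144, 121. Grand total N = 355.
Expected counts (row total × column total / N):
  Poor, None: 84×90/355 = 21.296
  Poor, Organic: 84×144/355 = 34.073
  Poor, Synthetic: 84×121/355 = 28.631
  Fair, None: 120×90/355 = 30.423
  Fair, Organic: 120×144/355 = 48.676
  Fair, Synthetic: 120×121/355 = 40.901
  Good, None: 56×90/355 = 14.197
  Good, Organic: 56×144/355 = 22.715
  Good, Synthetic: 56×121/355 = 19.087
  Excellent, None: 95×90/355 = 24.085
  Excellent, Organic: 95×144/355 = 38.535
  Excellent, Synthetic: 95×121/355 = 32.380
Contributions (O − E)²/E:
  (12 − 21.296)²/21.296 = 4.0578
  (35 − 34.073)²/34.073 = 0.0252
  (37 − 28.631)²/28.631 = 2.4463
  (44 − 30.423)²/30.423 = 6.0591
  (42 − 48.676)²/48.676 = 0.9156
  (34 − 40.901)²/40.901 = 1.1644
  (25 − 14.197)²/14.197 = 8.2204
  (24 − 22.715)²/22.715 = 0.0727
  (7 − 19.087)²/19.087 = 7.6542
  (9 − 24.085)²/24.085 = 9.4481
  (43 − 38.535)²/38.535 = 0.5174
  (43 − 32.380)²/32.380 = 3.4832
χ² = 4.0578 + 0.0252 + 2.4463 + 6.0591 + 0.9156 + 1.1644 + 8.2204 + 0.0727 + 7.6542 + 9.4481 + 0.5174 + 3.4832 = 44.06
df = (4−1)(3−1) = 6. Since 44.06 > 12.592, reject the null hypothesis of independence at α = 0.05.

44.06; reject H₀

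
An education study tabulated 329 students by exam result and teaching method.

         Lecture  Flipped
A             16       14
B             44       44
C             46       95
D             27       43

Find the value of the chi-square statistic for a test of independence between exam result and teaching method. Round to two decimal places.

Row totals: 30, 88, 141, 70. Column totals: 133, 196. Grand total N = 329.
Expected counts (row total × column total / N):
  A, Lecture: 30×133/329 = 12.128
  A, Flipped: 30×196/329 = 17.872
  B, Lecture: 88×133/329 = 35.574
  B, Flipped: 88×196/329 = 52.426
  C, Lecture: 141×133/329 = 57.000
  C, Flipped: 141×196/329 = 84.000
  D, Lecture: 70×133/329 = 28.298
  D, Flipped: 70×196/329 = 41.702
Contributions (O − E)²/E:
  (16 − 12.128)²/12.128 = 1.2362
  (14 − 17.872)²/17.872 = 0.8389
  (44 − 35.574)²/35.574 = 1.9958
  (44 − 52.426)²/52.426 = 1.3542
  (46 − 57.000)²/57.000 = 2.1228
  (95 − 84.000)²/84.000 = 1.4405
  (27 − 28.298)²/28.298 = 0.0595
  (43 − 41.702)²/41.702 = 0.0404
χ² = 1.2362 + 0.8389 + 1.9958 + 1.3542 + 2.1228 + 1.4405 + 0.0595 + 0.0404 = 9.09

9.09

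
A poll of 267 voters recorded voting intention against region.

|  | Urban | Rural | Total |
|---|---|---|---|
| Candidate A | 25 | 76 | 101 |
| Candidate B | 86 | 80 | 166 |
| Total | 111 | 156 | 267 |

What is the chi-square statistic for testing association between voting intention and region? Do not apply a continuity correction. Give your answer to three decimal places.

18.923

Grand total N = 267.
Expected counts (row total × column total / N):
  Candidate A, Urban: 101×111/267 = 41.9888
  Candidate A, Rural: 101×156/267 = 59.0112
  Candidate B, Urban: 166×111/267 = 69.0112
  Candidate B, Rural: 166×156/267 = 96.9888
Contributions (O − E)²/E:
  (25 − 41.9888)²/41.9888 = 6.8737
  (76 − 59.0112)²/59.0112 = 4.8909
  (86 − 69.0112)²/69.0112 = 4.1822
  (80 − 96.9888)²/96.9888 = 2.9758
χ² = 6.8737 + 4.8909 + 4.1822 + 2.9758 = 18.923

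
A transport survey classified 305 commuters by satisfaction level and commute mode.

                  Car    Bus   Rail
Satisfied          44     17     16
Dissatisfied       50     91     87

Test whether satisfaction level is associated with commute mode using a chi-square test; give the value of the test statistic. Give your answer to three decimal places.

33.476

Row totals: 77, 228. Column totals: 94, 108, 103. Grand total N = 305.
Expected counts (row total × column total / N):
  Satisfied, Car: 77×94/305 = 23.73115
  Satisfied, Bus: 77×108/305 = 27.26557
  Satisfied, Rail: 77×103/305 = 26.00328
  Dissatisfied, Car: 228×94/305 = 70.26885
  Dissatisfied, Bus: 228×108/305 = 80.73443
  Dissatisfied, Rail: 228×103/305 = 76.99672
Contributions (O − E)²/E:
  (44 − 23.73115)²/23.73115 = 17.3117
  (17 − 27.26557)²/27.26557 = 3.8650
  (16 − 26.00328)²/26.00328 = 3.8482
  (50 − 70.26885)²/70.26885 = 5.8465
  (91 − 80.73443)²/80.73443 = 1.3053
  (87 − 76.99672)²/76.99672 = 1.2996
χ² = 17.3117 + 3.8650 + 3.8482 + 5.8465 + 1.3053 + 1.2996 = 33.476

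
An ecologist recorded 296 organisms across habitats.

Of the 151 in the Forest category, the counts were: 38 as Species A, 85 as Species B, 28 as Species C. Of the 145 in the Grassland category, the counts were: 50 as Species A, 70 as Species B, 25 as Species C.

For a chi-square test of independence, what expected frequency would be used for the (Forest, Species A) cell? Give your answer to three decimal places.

44.892

Row total (Forest) = 151; column total (Species A) = 88; grand total N = 296.
Expected count = (row total × column total) / N = 151 × 88 / 296 = 44.892.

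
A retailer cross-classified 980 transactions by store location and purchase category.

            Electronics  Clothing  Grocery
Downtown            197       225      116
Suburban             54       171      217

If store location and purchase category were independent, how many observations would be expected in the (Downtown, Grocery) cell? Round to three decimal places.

182.810

Row total (Downtown) = 538; column total (Grocery) = 333; grand total N = 980.
Expected count = (row total × column total) / N = 538 × 333 / 980 = 182.810.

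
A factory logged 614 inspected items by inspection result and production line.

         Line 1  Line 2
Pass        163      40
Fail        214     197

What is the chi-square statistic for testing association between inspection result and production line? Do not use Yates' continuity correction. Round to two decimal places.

Row totals: 203, 411. Column totals: 377, 237. Grand total N = 614.
Expected counts (row total × column total / N):
  Pass, Line 1: 203×377/614 = 124.643
  Pass, Line 2: 203×237/614 = 78.357
  Fail, Line 1: 411×377/614 = 252.357
  Fail, Line 2: 411×237/614 = 158.643
Contributions (O − E)²/E:
  (163 − 124.643)²/124.643 = 11.8038
  (40 − 78.357)²/78.357 = 18.7764
  (214 − 252.357)²/252.357 = 5.8301
  (197 − 158.643)²/158.643 = 9.2740
χ² = 11.8038 + 18.7764 + 5.8301 + 9.2740 = 45.68

45.68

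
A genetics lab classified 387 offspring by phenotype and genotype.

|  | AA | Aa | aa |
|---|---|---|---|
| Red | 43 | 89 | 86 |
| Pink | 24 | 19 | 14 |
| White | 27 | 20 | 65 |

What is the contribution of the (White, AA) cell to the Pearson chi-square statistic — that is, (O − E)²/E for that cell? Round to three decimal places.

Row total (White) = 112; column total (AA) = 94; N = 387.
Expected count E = 112 × 94 / 387 = 27.20413.
Contribution = (O − E)²/E = (27 − 27.20413)² / 27.20413 = 0.002.

0.002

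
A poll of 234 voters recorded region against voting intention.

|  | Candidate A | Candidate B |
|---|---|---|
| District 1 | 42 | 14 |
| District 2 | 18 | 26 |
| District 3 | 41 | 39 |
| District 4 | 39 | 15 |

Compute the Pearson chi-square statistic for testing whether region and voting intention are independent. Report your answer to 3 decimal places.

Row totals: 56, 44, 80, 54. Column totals: 140, 94. Grand total N = 234.
Expected counts (row total × column total / N):
  District 1, Candidate A: 56×140/234 = 33.5043
  District 1, Candidate B: 56×94/234 = 22.4957
  District 2, Candidate A: 44×140/234 = 26.3248
  District 2, Candidate B: 44×94/234 = 17.6752
  District 3, Candidate A: 80×140/234 = 47.8632
  District 3, Candidate B: 80×94/234 = 32.1368
  District 4, Candidate A: 54×140/234 = 32.3077
  District 4, Candidate B: 54×94/234 = 21.6923
Contributions (O − E)²/E:
  (42 − 33.5043)²/33.5043 = 2.1543
  (14 − 22.4957)²/22.4957 = 3.2085
  (18 − 26.3248)²/26.3248 = 2.6326
  (26 − 17.6752)²/17.6752 = 3.9209
  (41 − 47.8632)²/47.8632 = 0.9841
  (39 − 32.1368)²/32.1368 = 1.4657
  (39 − 32.3077)²/32.3077 = 1.3863
  (15 − 21.6923)²/21.6923 = 2.0646
χ² = 2.1543 + 3.2085 + 2.6326 + 3.9209 + 0.9841 + 1.4657 + 1.3863 + 2.0646 = 17.817

17.817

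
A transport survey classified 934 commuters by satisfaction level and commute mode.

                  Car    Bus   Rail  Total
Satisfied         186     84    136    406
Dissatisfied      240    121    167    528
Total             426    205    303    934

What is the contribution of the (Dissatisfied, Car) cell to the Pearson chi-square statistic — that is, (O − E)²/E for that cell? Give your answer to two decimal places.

Row total (Dissatisfied) = 528; column total (Car) = 426; N = 934.
Expected count E = 528 × 426 / 934 = 240.822.
Contribution = (O − E)²/E = (240 − 240.822)² / 240.822 = 0.00.

0.00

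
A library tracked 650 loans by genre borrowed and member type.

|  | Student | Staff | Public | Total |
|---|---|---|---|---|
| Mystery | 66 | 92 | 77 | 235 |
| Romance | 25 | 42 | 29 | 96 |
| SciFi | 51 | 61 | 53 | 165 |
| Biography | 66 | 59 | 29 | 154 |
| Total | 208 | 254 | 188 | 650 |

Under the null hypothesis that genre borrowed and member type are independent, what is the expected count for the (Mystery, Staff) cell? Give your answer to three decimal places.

Row total (Mystery) = 235; column total (Staff) = 254; grand total N = 650.
Expected count = (row total × column total) / N = 235 × 254 / 650 = 91.831.

91.831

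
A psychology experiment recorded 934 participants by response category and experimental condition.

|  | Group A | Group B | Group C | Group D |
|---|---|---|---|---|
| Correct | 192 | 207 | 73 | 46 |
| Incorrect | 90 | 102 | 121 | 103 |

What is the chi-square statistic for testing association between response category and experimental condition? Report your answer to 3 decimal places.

96.264

Row totals: 518, 416. Column totals: 282, 309, 194, 149. Grand total N = 934.
Expected counts (row total × column total / N):
  Correct, Group A: 518×282/934 = 156.3983
  Correct, Group B: 518×309/934 = 171.3726
  Correct, Group C: 518×194/934 = 107.5931
  Correct, Group D: 518×149/934 = 82.6360
  Incorrect, Group A: 416×282/934 = 125.6017
  Incorrect, Group B: 416×309/934 = 137.6274
  Incorrect, Group C: 416×194/934 = 86.4069
  Incorrect, Group D: 416×149/934 = 66.3640
Contributions (O − E)²/E:
  (192 − 156.3983)²/156.3983 = 8.1042
  (207 − 171.3726)²/171.3726 = 7.4067
  (73 − 107.5931)²/107.5931 = 11.1223
  (46 − 82.6360)²/82.6360 = 16.2423
  (90 − 125.6017)²/125.6017 = 10.0913
  (102 − 137.6274)²/137.6274 = 9.2228
  (121 − 86.4069)²/86.4069 = 13.8494
  (103 − 66.3640)²/66.3640 = 20.2248
χ² = 8.1042 + 7.4067 + 11.1223 + 16.2423 + 10.0913 + 9.2228 + 13.8494 + 20.2248 = 96.264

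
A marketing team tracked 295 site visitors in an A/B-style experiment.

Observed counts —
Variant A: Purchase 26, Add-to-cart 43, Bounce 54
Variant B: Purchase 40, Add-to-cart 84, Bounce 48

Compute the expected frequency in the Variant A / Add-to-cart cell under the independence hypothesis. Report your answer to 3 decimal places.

Row total (Variant A) = 123; column total (Add-to-cart) = 127; grand total N = 295.
Expected count = (row total × column total) / N = 123 × 127 / 295 = 52.953.

52.953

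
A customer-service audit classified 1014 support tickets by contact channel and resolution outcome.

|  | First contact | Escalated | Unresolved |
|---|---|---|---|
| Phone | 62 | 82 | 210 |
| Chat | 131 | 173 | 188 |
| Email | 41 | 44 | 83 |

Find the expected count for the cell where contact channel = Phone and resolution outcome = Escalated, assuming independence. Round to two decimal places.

Row total (Phone) = 354; column total (Escalated) = 299; grand total N = 1014.
Expected count = (row total × column total) / N = 354 × 299 / 1014 = 104.38.

104.38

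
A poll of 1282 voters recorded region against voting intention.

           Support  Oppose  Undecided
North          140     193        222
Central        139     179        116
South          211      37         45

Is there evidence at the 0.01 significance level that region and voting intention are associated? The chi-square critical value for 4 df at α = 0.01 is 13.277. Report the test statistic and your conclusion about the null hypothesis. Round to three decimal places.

204.996; reject H₀

Row totals: 555, 434, 293. Column totals: 490, 409, 383. Grand total N = 1282.
Expected counts (row total × column total / N):
  North, Support: 555×490/1282 = 212.1295
  North, Oppose: 555×409/1282 = 177.0632
  North, Undecided: 555×383/1282 = 165.8073
  Central, Support: 434×490/1282 = 165.8814
  Central, Oppose: 434×409/1282 = 138.4602
  Central, Undecided: 434×383/1282 = 129.6583
  South, Support: 293×490/1282 = 111.9891
  South, Oppose: 293×409/1282 = 93.4766
  South, Undecided: 293×383/1282 = 87.5343
Contributions (O − E)²/E:
  (140 − 212.1295)²/212.1295 = 24.5259
  (193 − 177.0632)²/177.0632 = 1.4344
  (222 − 165.8073)²/165.8073 = 19.0439
  (139 − 165.8814)²/165.8814 = 4.3562
  (179 − 138.4602)²/138.4602 = 11.8697
  (116 − 129.6583)²/129.6583 = 1.4388
  (211 − 111.9891)²/111.9891 = 87.5367
  (37 − 93.4766)²/93.4766 = 34.1220
  (45 − 87.5343)²/87.5343 = 20.6681
χ² = 24.5259 + 1.4344 + 19.0439 + 4.3562 + 11.8697 + 1.4388 + 87.5367 + 34.1220 + 20.6681 = 204.996
df = (3−1)(3−1) = 4. Since 204.996 > 13.277, reject the null hypothesis of independence at α = 0.01.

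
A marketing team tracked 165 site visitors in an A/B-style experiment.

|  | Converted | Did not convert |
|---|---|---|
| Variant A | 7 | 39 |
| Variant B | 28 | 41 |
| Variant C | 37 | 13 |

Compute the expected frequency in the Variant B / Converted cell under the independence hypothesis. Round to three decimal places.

Row total (Variant B) = 69; column total (Converted) = 72; grand total N = 165.
Expected count = (row total × column total) / N = 69 × 72 / 165 = 30.109.

30.109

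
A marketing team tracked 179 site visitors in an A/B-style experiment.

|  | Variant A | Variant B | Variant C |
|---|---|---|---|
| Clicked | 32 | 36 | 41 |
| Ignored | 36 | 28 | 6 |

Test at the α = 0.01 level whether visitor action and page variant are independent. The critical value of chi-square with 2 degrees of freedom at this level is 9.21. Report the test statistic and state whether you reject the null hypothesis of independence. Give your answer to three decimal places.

Row totals: 109, 70. Column totals: 68, 64, 47. Grand total N = 179.
Expected counts (row total × column total / N):
  Clicked, Variant A: 109×68/179 = 41.4078
  Clicked, Variant B: 109×64/179 = 38.9721
  Clicked, Variant C: 109×47/179 = 28.6201
  Ignored, Variant A: 70×68/179 = 26.5922
  Ignored, Variant B: 70×64/179 = 25.0279
  Ignored, Variant C: 70×47/179 = 18.3799
Contributions (O − E)²/E:
  (32 − 41.4078)²/41.4078 = 2.1374
  (36 − 38.9721)²/38.9721 = 0.2267
  (41 − 28.6201)²/28.6201 = 5.3550
  (36 − 26.5922)²/26.5922 = 3.3283
  (28 − 25.0279)²/25.0279 = 0.3529
  (6 − 18.3799)²/18.3799 = 8.3386
χ² = 2.1374 + 0.2267 + 5.3550 + 3.3283 + 0.3529 + 8.3386 = 19.739
df = (2−1)(3−1) = 2. Since 19.739 > 9.21, reject the null hypothesis of independence at α = 0.01.

19.739; reject H₀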